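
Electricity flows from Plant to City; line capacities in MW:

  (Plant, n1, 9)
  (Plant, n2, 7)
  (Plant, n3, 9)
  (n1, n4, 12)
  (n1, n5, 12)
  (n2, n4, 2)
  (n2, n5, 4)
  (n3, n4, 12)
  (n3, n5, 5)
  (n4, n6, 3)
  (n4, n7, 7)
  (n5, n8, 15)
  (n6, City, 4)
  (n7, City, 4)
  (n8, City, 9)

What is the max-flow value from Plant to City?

16

Augment Plant→n1→n4→n6→City: bottleneck 3, flow now 3.
Augment Plant→n1→n4→n7→City: bottleneck 4, flow now 7.
Augment Plant→n1→n5→n8→City: bottleneck 2, flow now 9.
Augment Plant→n2→n5→n8→City: bottleneck 4, flow now 13.
Augment Plant→n3→n5→n8→City: bottleneck 3, flow now 16.
No augmenting path remains; maximum flow = 16.
In the residual graph, reachable from Plant: {Plant, n1, n2, n3, n4, n5, n7, n8}.
Min-cut edges: n4→n6 (3), n7→City (4), n8→City (9); capacity 3 + 4 + 9 = 16.
This cut is saturated, so no flow can exceed 16.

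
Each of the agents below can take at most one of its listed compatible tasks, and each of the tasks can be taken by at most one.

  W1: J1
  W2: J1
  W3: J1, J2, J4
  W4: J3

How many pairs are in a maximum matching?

3

Unit-capacity flow: source→left, listed edges, right→sink; max matching = max flow.
Augmenting path W1→J1 (+1); matched 1.
Augmenting path W3→J2 (+1); matched 2.
Augmenting path W4→J3 (+1); matched 3.
No augmenting path remains; maximum matching = 3.
König certificate: {W3, W4, J1} is a vertex cover of size 3 (every listed pair touches it), so no matching can be larger.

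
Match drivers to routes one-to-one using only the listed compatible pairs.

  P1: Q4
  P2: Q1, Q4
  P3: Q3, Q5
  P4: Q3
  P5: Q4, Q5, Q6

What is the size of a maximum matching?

Unit-capacity flow: source→left, listed edges, right→sink; max matching = max flow.
Augmenting path P1→Q4 (+1); matched 1.
Augmenting path P2→Q1 (+1); matched 2.
Augmenting path P3→Q3 (+1); matched 3.
Augmenting path P5→Q5 (+1); matched 4.
Augmenting path P4→Q3→P3→Q5→P5→Q6 (+1); matched 5.
No augmenting path remains; maximum matching = 5.
König certificate: {P1, P2, P3, P4, P5} is a vertex cover of size 5 (every listed pair touches it), so no matching can be larger.

5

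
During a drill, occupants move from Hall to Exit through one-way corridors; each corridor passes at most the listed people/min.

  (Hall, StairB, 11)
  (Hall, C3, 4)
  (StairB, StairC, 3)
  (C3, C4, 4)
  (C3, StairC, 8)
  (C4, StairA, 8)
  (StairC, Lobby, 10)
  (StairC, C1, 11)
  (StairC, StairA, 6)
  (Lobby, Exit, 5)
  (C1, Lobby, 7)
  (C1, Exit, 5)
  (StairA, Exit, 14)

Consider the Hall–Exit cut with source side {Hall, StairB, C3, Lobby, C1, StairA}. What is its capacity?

Edges leaving {Hall, StairB, C3, Lobby, C1, StairA}: StairB→StairC (3), C3→C4 (4), C3→StairC (8), Lobby→Exit (5), C1→Exit (5), StairA→Exit (14).
Cut capacity = 3 + 4 + 8 + 5 + 5 + 14 = 39.

39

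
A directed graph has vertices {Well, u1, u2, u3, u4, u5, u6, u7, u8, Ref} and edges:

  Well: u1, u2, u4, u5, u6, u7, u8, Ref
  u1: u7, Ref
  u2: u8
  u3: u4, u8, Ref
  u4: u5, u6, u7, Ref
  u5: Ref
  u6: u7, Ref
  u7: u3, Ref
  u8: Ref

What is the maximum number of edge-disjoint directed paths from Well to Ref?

Assign every edge capacity 1; by Menger, the answer equals the max flow.
Path Well→Ref (+1); total 1.
Path Well→u1→Ref (+1); total 2.
Path Well→u4→Ref (+1); total 3.
Path Well→u5→Ref (+1); total 4.
Path Well→u6→Ref (+1); total 5.
Path Well→u7→Ref (+1); total 6.
Path Well→u8→Ref (+1); total 7.
No residual Well→Ref path; max flow = 7.
Certifying cut of size 7: {Well→Ref, Well→u1, Well→u4, Well→u5, Well→u6, Well→u7, u8→Ref}.

7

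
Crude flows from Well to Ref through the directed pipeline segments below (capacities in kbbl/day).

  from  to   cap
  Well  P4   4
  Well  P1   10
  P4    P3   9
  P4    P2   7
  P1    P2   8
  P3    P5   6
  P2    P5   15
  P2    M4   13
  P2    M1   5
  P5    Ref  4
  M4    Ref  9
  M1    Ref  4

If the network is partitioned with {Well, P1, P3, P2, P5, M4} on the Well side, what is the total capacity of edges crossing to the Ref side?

22

Edges leaving {Well, P1, P3, P2, P5, M4}: Well→P4 (4), P2→M1 (5), P5→Ref (4), M4→Ref (9).
Cut capacity = 4 + 5 + 4 + 9 = 22.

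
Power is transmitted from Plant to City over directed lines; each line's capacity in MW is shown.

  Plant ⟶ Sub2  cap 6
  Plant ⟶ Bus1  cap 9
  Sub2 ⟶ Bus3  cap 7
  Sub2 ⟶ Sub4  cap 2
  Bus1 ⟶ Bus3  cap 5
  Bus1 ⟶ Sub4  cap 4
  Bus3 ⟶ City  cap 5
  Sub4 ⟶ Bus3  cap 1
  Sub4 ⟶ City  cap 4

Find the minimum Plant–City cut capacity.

Augment Plant→Sub2→Bus3→City: bottleneck 5, flow now 5.
Augment Plant→Sub2→Sub4→City: bottleneck 1, flow now 6.
Augment Plant→Bus1→Sub4→City: bottleneck 3, flow now 9.
No augmenting path remains; maximum flow = 9.
By max-flow min-cut, the minimum cut capacity equals the max flow.
In the residual graph, reachable from Plant: {Plant, Sub2, Bus1, Bus3, Sub4}.
Min-cut edges: Bus3→City (5), Sub4→City (4); capacity 5 + 4 = 9.

9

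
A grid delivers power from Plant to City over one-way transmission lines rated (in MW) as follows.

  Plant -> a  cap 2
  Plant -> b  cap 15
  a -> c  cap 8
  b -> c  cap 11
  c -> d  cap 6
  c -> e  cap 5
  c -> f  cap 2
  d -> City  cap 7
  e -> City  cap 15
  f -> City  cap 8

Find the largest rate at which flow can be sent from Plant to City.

Augment Plant→a→c→d→City: bottleneck 2, flow now 2.
Augment Plant→b→c→d→City: bottleneck 4, flow now 6.
Augment Plant→b→c→e→City: bottleneck 5, flow now 11.
Augment Plant→b→c→f→City: bottleneck 2, flow now 13.
No augmenting path remains; maximum flow = 13.
In the residual graph, reachable from Plant: {Plant, b}.
Min-cut edges: Plant→a (2), b→c (11); capacity 2 + 11 = 13.
This cut is saturated, so no flow can exceed 13.

13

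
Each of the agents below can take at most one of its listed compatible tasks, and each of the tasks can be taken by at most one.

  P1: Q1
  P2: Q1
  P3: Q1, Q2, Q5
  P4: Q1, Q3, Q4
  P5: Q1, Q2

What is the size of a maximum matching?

Unit-capacity flow: source→left, listed edges, right→sink; max matching = max flow.
Augmenting path P1→Q1 (+1); matched 1.
Augmenting path P3→Q2 (+1); matched 2.
Augmenting path P4→Q3 (+1); matched 3.
Augmenting path P5→Q2→P3→Q5 (+1); matched 4.
No augmenting path remains; maximum matching = 4.
König certificate: {P3, P4, P5, Q1} is a vertex cover of size 4 (every listed pair touches it), so no matching can be larger.

4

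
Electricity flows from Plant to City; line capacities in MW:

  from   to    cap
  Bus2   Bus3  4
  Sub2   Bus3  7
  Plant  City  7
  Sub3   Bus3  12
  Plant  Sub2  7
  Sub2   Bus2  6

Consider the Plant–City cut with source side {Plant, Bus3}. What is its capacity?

14

Edges leaving {Plant, Bus3}: Plant→Sub2 (7), Plant→City (7).
Cut capacity = 7 + 7 = 14.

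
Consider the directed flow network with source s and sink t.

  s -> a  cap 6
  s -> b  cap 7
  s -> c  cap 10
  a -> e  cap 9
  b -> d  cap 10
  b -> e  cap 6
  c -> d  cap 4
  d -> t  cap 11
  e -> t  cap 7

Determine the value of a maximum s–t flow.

17

Augment s→a→e→t: bottleneck 6, flow now 6.
Augment s→b→d→t: bottleneck 7, flow now 13.
Augment s→c→d→t: bottleneck 4, flow now 17.
No augmenting path remains; maximum flow = 17.
In the residual graph, reachable from s: {s, c}.
Min-cut edges: s→a (6), s→b (7), c→d (4); capacity 6 + 7 + 4 = 17.
This cut is saturated, so no flow can exceed 17.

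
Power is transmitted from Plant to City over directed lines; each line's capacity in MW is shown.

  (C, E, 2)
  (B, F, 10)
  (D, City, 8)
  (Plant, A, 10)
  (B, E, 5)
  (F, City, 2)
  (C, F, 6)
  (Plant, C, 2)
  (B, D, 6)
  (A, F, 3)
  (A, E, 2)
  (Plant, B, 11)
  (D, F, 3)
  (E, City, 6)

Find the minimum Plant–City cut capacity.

14

Augment Plant→A→E→City: bottleneck 2, flow now 2.
Augment Plant→A→F→City: bottleneck 2, flow now 4.
Augment Plant→B→D→City: bottleneck 6, flow now 10.
Augment Plant→B→E→City: bottleneck 4, flow now 14.
No augmenting path remains; maximum flow = 14.
By max-flow min-cut, the minimum cut capacity equals the max flow.
In the residual graph, reachable from Plant: {Plant, A, B, C, E, F}.
Min-cut edges: B→D (6), E→City (6), F→City (2); capacity 6 + 6 + 2 = 14.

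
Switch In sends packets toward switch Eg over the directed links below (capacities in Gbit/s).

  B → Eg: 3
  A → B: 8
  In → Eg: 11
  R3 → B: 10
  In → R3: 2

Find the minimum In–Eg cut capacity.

Augment In→Eg: bottleneck 11, flow now 11.
Augment In→R3→B→Eg: bottleneck 2, flow now 13.
No augmenting path remains; maximum flow = 13.
By max-flow min-cut, the minimum cut capacity equals the max flow.
In the residual graph, reachable from In: {In}.
Min-cut edges: In→R3 (2), In→Eg (11); capacity 2 + 11 = 13.

13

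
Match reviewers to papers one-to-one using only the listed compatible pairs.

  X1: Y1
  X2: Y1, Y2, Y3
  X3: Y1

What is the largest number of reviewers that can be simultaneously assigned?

Unit-capacity flow: source→left, listed edges, right→sink; max matching = max flow.
Augmenting path X1→Y1 (+1); matched 1.
Augmenting path X2→Y2 (+1); matched 2.
No augmenting path remains; maximum matching = 2.
König certificate: {X2, Y1} is a vertex cover of size 2 (every listed pair touches it), so no matching can be larger.

2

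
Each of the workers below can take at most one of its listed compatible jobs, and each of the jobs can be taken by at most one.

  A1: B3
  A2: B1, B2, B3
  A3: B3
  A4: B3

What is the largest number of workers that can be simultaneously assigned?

Unit-capacity flow: source→left, listed edges, right→sink; max matching = max flow.
Augmenting path A1→B3 (+1); matched 1.
Augmenting path A2→B1 (+1); matched 2.
No augmenting path remains; maximum matching = 2.
König certificate: {A2, B3} is a vertex cover of size 2 (every listed pair touches it), so no matching can be larger.

2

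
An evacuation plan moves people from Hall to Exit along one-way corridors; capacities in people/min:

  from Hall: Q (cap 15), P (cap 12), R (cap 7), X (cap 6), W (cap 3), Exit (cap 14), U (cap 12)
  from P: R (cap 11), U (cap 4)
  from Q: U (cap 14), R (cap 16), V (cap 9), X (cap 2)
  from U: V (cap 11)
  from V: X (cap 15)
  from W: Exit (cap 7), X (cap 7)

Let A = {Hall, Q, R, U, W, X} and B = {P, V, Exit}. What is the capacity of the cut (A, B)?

53

Edges leaving {Hall, Q, R, U, W, X}: Hall→P (12), Hall→Exit (14), Q→V (9), U→V (11), W→Exit (7).
Cut capacity = 12 + 14 + 9 + 11 + 7 = 53.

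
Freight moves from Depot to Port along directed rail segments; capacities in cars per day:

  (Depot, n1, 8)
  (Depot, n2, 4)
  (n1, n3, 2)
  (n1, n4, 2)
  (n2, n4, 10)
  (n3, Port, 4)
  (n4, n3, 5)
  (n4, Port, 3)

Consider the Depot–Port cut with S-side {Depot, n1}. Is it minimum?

Given cut capacity: 4 + 2 + 2 = 8.
Augment Depot→n1→n3→Port: bottleneck 2, flow now 2.
Augment Depot→n1→n4→Port: bottleneck 2, flow now 4.
Augment Depot→n2→n4→Port: bottleneck 1, flow now 5.
Augment Depot→n2→n4→n3→Port: bottleneck 2, flow now 7.
No augmenting path remains; maximum flow = 7.
In the residual graph, reachable from Depot: {Depot, n1, n2, n3, n4}.
Min-cut edges: n3→Port (4), n4→Port (3); capacity 4 + 3 = 7.
Cut capacity 8 exceeds the max flow 7, so it is not minimum.

No — its capacity is 8, but the minimum cut has capacity 7.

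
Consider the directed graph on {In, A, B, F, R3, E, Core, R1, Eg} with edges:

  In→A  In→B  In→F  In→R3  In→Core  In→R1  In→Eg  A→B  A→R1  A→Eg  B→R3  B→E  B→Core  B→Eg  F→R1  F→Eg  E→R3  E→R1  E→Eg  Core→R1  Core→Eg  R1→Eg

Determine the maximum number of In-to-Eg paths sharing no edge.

6

Assign every edge capacity 1; by Menger, the answer equals the max flow.
Path In→Eg (+1); total 1.
Path In→A→Eg (+1); total 2.
Path In→B→Eg (+1); total 3.
Path In→F→Eg (+1); total 4.
Path In→Core→Eg (+1); total 5.
Path In→R1→Eg (+1); total 6.
No residual In→Eg path; max flow = 6.
Certifying cut of size 6: {In→A, In→B, In→Core, In→Eg, In→F, In→R1}.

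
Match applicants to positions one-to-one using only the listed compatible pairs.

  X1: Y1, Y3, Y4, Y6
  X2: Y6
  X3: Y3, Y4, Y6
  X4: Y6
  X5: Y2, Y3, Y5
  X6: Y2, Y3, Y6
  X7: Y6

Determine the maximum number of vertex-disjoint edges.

Unit-capacity flow: source→left, listed edges, right→sink; max matching = max flow.
Augmenting path X1→Y1 (+1); matched 1.
Augmenting path X2→Y6 (+1); matched 2.
Augmenting path X3→Y3 (+1); matched 3.
Augmenting path X5→Y2 (+1); matched 4.
Augmenting path X6→Y2→X5→Y5 (+1); matched 5.
No augmenting path remains; maximum matching = 5.
König certificate: {X1, X3, X5, X6, Y6} is a vertex cover of size 5 (every listed pair touches it), so no matching can be larger.

5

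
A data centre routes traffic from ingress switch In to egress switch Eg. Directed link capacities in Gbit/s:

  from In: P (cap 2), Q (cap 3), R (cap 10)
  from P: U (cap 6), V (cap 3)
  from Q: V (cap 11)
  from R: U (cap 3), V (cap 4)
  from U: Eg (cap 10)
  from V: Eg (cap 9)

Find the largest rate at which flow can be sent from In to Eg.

12

Augment In→P→U→Eg: bottleneck 2, flow now 2.
Augment In→Q→V→Eg: bottleneck 3, flow now 5.
Augment In→R→U→Eg: bottleneck 3, flow now 8.
Augment In→R→V→Eg: bottleneck 4, flow now 12.
No augmenting path remains; maximum flow = 12.
In the residual graph, reachable from In: {In, R}.
Min-cut edges: In→P (2), In→Q (3), R→U (3), R→V (4); capacity 2 + 3 + 3 + 4 = 12.
This cut is saturated, so no flow can exceed 12.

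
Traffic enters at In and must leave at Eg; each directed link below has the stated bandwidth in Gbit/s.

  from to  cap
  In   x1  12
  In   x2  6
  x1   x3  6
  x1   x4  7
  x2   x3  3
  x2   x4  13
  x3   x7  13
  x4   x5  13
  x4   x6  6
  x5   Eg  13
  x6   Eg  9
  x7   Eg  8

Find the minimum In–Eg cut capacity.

18

Augment In→x1→x3→x7→Eg: bottleneck 6, flow now 6.
Augment In→x1→x4→x5→Eg: bottleneck 6, flow now 12.
Augment In→x2→x3→x7→Eg: bottleneck 2, flow now 14.
Augment In→x2→x4→x5→Eg: bottleneck 4, flow now 18.
No augmenting path remains; maximum flow = 18.
By max-flow min-cut, the minimum cut capacity equals the max flow.
In the residual graph, reachable from In: {In}.
Min-cut edges: In→x1 (12), In→x2 (6); capacity 12 + 6 = 18.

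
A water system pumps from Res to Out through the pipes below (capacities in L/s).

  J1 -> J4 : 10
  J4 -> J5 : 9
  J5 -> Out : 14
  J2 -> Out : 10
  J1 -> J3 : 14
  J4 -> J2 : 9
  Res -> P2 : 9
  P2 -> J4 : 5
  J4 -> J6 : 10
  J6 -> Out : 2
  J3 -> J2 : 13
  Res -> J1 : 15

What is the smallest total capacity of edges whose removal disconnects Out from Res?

20

Augment Res→P2→J4→J2→Out: bottleneck 5, flow now 5.
Augment Res→J1→J4→J2→Out: bottleneck 4, flow now 9.
Augment Res→J1→J4→J5→Out: bottleneck 6, flow now 15.
Augment Res→J1→J3→J2→Out: bottleneck 1, flow now 16.
Augment Res→J1→J3→J2→J4→J5→Out: bottleneck 3, flow now 19. (uses reverse residual edge)
Augment Res→J1→J3→J2→J4→J6→Out: bottleneck 1, flow now 20. (uses reverse residual edge)
No augmenting path remains; maximum flow = 20.
By max-flow min-cut, the minimum cut capacity equals the max flow.
In the residual graph, reachable from Res: {Res, P2}.
Min-cut edges: Res→J1 (15), P2→J4 (5); capacity 15 + 5 = 20.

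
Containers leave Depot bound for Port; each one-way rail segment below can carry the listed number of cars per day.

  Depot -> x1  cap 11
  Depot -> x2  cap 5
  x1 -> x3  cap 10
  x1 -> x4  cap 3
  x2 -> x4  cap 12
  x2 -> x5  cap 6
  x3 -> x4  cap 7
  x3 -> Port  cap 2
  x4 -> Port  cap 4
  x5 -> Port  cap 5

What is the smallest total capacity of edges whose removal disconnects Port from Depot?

11

Augment Depot→x1→x3→Port: bottleneck 2, flow now 2.
Augment Depot→x1→x4→Port: bottleneck 3, flow now 5.
Augment Depot→x2→x4→Port: bottleneck 1, flow now 6.
Augment Depot→x2→x5→Port: bottleneck 4, flow now 10.
Augment Depot→x1→x3→x4→x2→x5→Port: bottleneck 1, flow now 11. (uses reverse residual edge)
No augmenting path remains; maximum flow = 11.
By max-flow min-cut, the minimum cut capacity equals the max flow.
In the residual graph, reachable from Depot: {Depot, x1, x3, x4}.
Min-cut edges: Depot→x2 (5), x3→Port (2), x4→Port (4); capacity 5 + 2 + 4 = 11.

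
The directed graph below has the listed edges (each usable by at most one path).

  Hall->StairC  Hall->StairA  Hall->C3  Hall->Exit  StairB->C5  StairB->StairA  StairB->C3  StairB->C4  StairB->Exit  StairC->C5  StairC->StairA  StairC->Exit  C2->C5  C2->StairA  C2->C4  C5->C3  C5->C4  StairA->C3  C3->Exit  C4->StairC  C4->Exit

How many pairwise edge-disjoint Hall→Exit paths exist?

Assign every edge capacity 1; by Menger, the answer equals the max flow.
Path Hall→Exit (+1); total 1.
Path Hall→StairC→Exit (+1); total 2.
Path Hall→C3→Exit (+1); total 3.
No residual Hall→Exit path; max flow = 3.
Certifying cut of size 3: {C3→Exit, Hall→Exit, Hall→StairC}.

3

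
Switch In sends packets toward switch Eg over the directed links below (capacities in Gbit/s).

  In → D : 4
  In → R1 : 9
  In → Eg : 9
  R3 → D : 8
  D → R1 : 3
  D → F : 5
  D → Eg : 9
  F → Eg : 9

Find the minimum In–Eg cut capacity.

Augment In→Eg: bottleneck 9, flow now 9.
Augment In→D→Eg: bottleneck 4, flow now 13.
No augmenting path remains; maximum flow = 13.
By max-flow min-cut, the minimum cut capacity equals the max flow.
In the residual graph, reachable from In: {In, R1}.
Min-cut edges: In→D (4), In→Eg (9); capacity 4 + 9 = 13.

13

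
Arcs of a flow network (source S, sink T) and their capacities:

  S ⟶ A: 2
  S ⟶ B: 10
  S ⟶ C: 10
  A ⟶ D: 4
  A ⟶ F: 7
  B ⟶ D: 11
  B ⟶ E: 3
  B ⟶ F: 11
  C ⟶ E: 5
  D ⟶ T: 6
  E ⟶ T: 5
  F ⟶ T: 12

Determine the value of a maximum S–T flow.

17

Augment S→A→D→T: bottleneck 2, flow now 2.
Augment S→B→D→T: bottleneck 4, flow now 6.
Augment S→B→E→T: bottleneck 3, flow now 9.
Augment S→B→F→T: bottleneck 3, flow now 12.
Augment S→C→E→T: bottleneck 2, flow now 14.
Augment S→C→E→B→F→T: bottleneck 3, flow now 17. (uses reverse residual edge)
No augmenting path remains; maximum flow = 17.
In the residual graph, reachable from S: {S, C}.
Min-cut edges: S→A (2), S→B (10), C→E (5); capacity 2 + 10 + 5 = 17.
This cut is saturated, so no flow can exceed 17.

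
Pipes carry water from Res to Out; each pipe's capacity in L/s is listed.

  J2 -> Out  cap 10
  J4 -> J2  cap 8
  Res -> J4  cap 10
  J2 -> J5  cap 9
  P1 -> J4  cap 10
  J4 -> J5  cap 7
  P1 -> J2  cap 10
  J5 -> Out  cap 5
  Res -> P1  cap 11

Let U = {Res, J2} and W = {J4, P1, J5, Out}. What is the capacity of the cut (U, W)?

40

Edges leaving {Res, J2}: Res→J4 (10), Res→P1 (11), J2→J5 (9), J2→Out (10).
Cut capacity = 10 + 11 + 9 + 10 = 40.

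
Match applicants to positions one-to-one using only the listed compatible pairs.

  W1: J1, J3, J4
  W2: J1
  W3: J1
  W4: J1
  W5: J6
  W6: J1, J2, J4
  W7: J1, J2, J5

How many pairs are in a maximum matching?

5

Unit-capacity flow: source→left, listed edges, right→sink; max matching = max flow.
Augmenting path W1→J1 (+1); matched 1.
Augmenting path W5→J6 (+1); matched 2.
Augmenting path W6→J2 (+1); matched 3.
Augmenting path W7→J5 (+1); matched 4.
Augmenting path W2→J1→W1→J3 (+1); matched 5.
No augmenting path remains; maximum matching = 5.
König certificate: {W1, W5, W6, W7, J1} is a vertex cover of size 5 (every listed pair touches it), so no matching can be larger.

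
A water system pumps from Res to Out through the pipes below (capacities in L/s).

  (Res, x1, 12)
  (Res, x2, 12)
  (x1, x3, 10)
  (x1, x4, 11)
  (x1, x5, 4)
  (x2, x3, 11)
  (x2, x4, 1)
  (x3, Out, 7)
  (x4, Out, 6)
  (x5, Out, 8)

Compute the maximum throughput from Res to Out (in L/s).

17

Augment Res→x1→x3→Out: bottleneck 7, flow now 7.
Augment Res→x1→x4→Out: bottleneck 5, flow now 12.
Augment Res→x2→x4→Out: bottleneck 1, flow now 13.
Augment Res→x2→x3→x1→x5→Out: bottleneck 4, flow now 17. (uses reverse residual edge)
No augmenting path remains; maximum flow = 17.
In the residual graph, reachable from Res: {Res, x1, x2, x3, x4}.
Min-cut edges: x1→x5 (4), x3→Out (7), x4→Out (6); capacity 4 + 7 + 6 = 17.
This cut is saturated, so no flow can exceed 17.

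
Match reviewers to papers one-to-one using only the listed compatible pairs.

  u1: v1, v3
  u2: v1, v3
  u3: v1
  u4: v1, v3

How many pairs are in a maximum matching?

2

Unit-capacity flow: source→left, listed edges, right→sink; max matching = max flow.
Augmenting path u1→v1 (+1); matched 1.
Augmenting path u2→v3 (+1); matched 2.
No augmenting path remains; maximum matching = 2.
König certificate: {v1, v3} is a vertex cover of size 2 (every listed pair touches it), so no matching can be larger.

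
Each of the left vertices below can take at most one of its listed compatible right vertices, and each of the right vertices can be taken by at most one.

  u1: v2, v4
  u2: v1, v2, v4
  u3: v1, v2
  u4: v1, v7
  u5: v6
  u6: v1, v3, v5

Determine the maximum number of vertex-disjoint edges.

6

Unit-capacity flow: source→left, listed edges, right→sink; max matching = max flow.
Augmenting path u1→v2 (+1); matched 1.
Augmenting path u2→v1 (+1); matched 2.
Augmenting path u4→v7 (+1); matched 3.
Augmenting path u5→v6 (+1); matched 4.
Augmenting path u6→v3 (+1); matched 5.
Augmenting path u3→v1→u2→v4 (+1); matched 6.
No augmenting path remains; maximum matching = 6.
König certificate: {u1, u2, u3, u4, u5, u6} is a vertex cover of size 6 (every listed pair touches it), so no matching can be larger.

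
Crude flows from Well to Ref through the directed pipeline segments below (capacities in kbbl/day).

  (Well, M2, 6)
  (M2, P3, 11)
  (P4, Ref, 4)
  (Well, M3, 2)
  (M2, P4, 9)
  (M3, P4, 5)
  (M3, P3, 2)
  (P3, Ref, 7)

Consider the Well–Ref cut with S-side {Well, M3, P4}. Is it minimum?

Given cut capacity: 6 + 2 + 4 = 12.
Augment Well→M3→P4→Ref: bottleneck 2, flow now 2.
Augment Well→M2→P4→Ref: bottleneck 2, flow now 4.
Augment Well→M2→P3→Ref: bottleneck 4, flow now 8.
No augmenting path remains; maximum flow = 8.
In the residual graph, reachable from Well: {Well}.
Min-cut edges: Well→M3 (2), Well→M2 (6); capacity 2 + 6 = 8.
Cut capacity 12 exceeds the max flow 8, so it is not minimum.

No — its capacity is 12, but the minimum cut has capacity 8.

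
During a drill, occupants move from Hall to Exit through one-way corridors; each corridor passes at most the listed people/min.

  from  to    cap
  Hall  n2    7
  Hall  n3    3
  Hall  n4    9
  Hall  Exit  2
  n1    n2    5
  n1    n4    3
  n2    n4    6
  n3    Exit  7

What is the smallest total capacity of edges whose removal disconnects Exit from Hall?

Augment Hall→Exit: bottleneck 2, flow now 2.
Augment Hall→n3→Exit: bottleneck 3, flow now 5.
No augmenting path remains; maximum flow = 5.
By max-flow min-cut, the minimum cut capacity equals the max flow.
In the residual graph, reachable from Hall: {Hall, n2, n4}.
Min-cut edges: Hall→n3 (3), Hall→Exit (2); capacity 3 + 2 = 5.

5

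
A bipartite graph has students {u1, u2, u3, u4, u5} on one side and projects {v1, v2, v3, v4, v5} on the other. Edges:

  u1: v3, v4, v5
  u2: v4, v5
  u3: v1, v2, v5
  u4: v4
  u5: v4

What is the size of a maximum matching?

4

Unit-capacity flow: source→left, listed edges, right→sink; max matching = max flow.
Augmenting path u1→v3 (+1); matched 1.
Augmenting path u2→v4 (+1); matched 2.
Augmenting path u3→v1 (+1); matched 3.
Augmenting path u4→v4→u2→v5 (+1); matched 4.
No augmenting path remains; maximum matching = 4.
König certificate: {u1, u2, u3, v4} is a vertex cover of size 4 (every listed pair touches it), so no matching can be larger.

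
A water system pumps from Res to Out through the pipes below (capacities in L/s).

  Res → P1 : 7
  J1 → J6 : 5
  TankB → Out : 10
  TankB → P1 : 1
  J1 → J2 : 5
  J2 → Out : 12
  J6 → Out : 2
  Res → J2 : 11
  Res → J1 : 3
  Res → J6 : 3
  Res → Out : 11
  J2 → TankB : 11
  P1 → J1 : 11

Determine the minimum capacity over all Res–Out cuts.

29

Augment Res→Out: bottleneck 11, flow now 11.
Augment Res→J6→Out: bottleneck 2, flow now 13.
Augment Res→J2→Out: bottleneck 11, flow now 24.
Augment Res→J1→J2→Out: bottleneck 1, flow now 25.
Augment Res→J1→J2→TankB→Out: bottleneck 2, flow now 27.
Augment Res→P1→J1→J2→TankB→Out: bottleneck 2, flow now 29.
No augmenting path remains; maximum flow = 29.
By max-flow min-cut, the minimum cut capacity equals the max flow.
In the residual graph, reachable from Res: {Res, P1, J1, J6}.
Min-cut edges: Res→J2 (11), Res→Out (11), J1→J2 (5), J6→Out (2); capacity 11 + 11 + 5 + 2 = 29.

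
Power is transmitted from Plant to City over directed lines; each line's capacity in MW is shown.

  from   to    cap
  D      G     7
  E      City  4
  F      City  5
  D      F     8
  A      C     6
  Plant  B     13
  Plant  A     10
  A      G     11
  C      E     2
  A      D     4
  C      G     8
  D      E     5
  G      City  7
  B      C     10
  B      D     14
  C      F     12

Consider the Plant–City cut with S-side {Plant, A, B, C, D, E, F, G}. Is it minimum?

Given cut capacity: 4 + 5 + 7 = 16.
Augment Plant→A→G→City: bottleneck 7, flow now 7.
Augment Plant→A→C→E→City: bottleneck 2, flow now 9.
Augment Plant→A→C→F→City: bottleneck 1, flow now 10.
Augment Plant→B→C→F→City: bottleneck 4, flow now 14.
Augment Plant→B→D→E→City: bottleneck 2, flow now 16.
No augmenting path remains; maximum flow = 16.
Cut capacity 16 equals the max flow, so it is a minimum cut.

Yes — it is a minimum cut (capacity 16).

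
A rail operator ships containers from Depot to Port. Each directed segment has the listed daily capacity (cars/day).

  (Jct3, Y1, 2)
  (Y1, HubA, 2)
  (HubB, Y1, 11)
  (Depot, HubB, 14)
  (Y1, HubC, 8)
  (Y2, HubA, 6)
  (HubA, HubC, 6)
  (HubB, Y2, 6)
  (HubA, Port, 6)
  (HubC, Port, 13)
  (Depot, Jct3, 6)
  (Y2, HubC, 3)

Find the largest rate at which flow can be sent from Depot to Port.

Augment Depot→Jct3→Y1→HubC→Port: bottleneck 2, flow now 2.
Augment Depot→HubB→Y2→HubC→Port: bottleneck 3, flow now 5.
Augment Depot→HubB→Y2→HubA→Port: bottleneck 3, flow now 8.
Augment Depot→HubB→Y1→HubC→Port: bottleneck 6, flow now 14.
Augment Depot→HubB→Y1→HubA→Port: bottleneck 2, flow now 16.
No augmenting path remains; maximum flow = 16.
In the residual graph, reachable from Depot: {Depot, Jct3}.
Min-cut edges: Depot→HubB (14), Jct3→Y1 (2); capacity 14 + 2 = 16.
This cut is saturated, so no flow can exceed 16.

16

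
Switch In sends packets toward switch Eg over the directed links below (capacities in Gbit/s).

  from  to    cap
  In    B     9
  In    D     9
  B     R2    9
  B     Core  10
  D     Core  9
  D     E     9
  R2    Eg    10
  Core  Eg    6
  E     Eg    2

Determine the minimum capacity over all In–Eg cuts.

Augment In→B→R2→Eg: bottleneck 9, flow now 9.
Augment In→D→Core→Eg: bottleneck 6, flow now 15.
Augment In→D→E→Eg: bottleneck 2, flow now 17.
No augmenting path remains; maximum flow = 17.
By max-flow min-cut, the minimum cut capacity equals the max flow.
In the residual graph, reachable from In: {In, D, Core, E}.
Min-cut edges: In→B (9), Core→Eg (6), E→Eg (2); capacity 9 + 6 + 2 = 17.

17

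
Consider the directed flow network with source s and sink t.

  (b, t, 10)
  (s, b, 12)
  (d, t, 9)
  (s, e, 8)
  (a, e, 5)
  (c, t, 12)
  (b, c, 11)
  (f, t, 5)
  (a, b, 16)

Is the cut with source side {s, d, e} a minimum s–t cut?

Given cut capacity: 12 + 9 = 21.
Augment s→b→t: bottleneck 10, flow now 10.
Augment s→b→c→t: bottleneck 2, flow now 12.
No augmenting path remains; maximum flow = 12.
In the residual graph, reachable from s: {s, e}.
Min-cut edges: s→b (12); capacity 12 = 12.
Cut capacity 21 exceeds the max flow 12, so it is not minimum.

No — its capacity is 21, but the minimum cut has capacity 12.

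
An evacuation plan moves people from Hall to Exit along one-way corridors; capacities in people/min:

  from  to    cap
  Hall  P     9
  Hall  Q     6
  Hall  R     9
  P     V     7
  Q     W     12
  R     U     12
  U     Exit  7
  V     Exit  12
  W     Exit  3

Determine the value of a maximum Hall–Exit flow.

17

Augment Hall→P→V→Exit: bottleneck 7, flow now 7.
Augment Hall→Q→W→Exit: bottleneck 3, flow now 10.
Augment Hall→R→U→Exit: bottleneck 7, flow now 17.
No augmenting path remains; maximum flow = 17.
In the residual graph, reachable from Hall: {Hall, P, Q, R, U, W}.
Min-cut edges: P→V (7), U→Exit (7), W→Exit (3); capacity 7 + 7 + 3 = 17.
This cut is saturated, so no flow can exceed 17.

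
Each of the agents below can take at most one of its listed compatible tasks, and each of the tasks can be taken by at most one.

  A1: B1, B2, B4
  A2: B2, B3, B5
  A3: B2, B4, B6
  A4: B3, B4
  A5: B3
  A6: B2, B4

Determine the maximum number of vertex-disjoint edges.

6

Unit-capacity flow: source→left, listed edges, right→sink; max matching = max flow.
Augmenting path A1→B1 (+1); matched 1.
Augmenting path A2→B2 (+1); matched 2.
Augmenting path A3→B4 (+1); matched 3.
Augmenting path A4→B3 (+1); matched 4.
Augmenting path A6→B2→A2→B5 (+1); matched 5.
Augmenting path A5→B3→A4→B4→A3→B6 (+1); matched 6.
No augmenting path remains; maximum matching = 6.
König certificate: {A1, A2, A3, A4, A5, A6} is a vertex cover of size 6 (every listed pair touches it), so no matching can be larger.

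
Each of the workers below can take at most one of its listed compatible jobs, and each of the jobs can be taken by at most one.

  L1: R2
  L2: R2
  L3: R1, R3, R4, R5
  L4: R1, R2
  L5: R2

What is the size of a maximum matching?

Unit-capacity flow: source→left, listed edges, right→sink; max matching = max flow.
Augmenting path L1→R2 (+1); matched 1.
Augmenting path L3→R1 (+1); matched 2.
Augmenting path L4→R1→L3→R3 (+1); matched 3.
No augmenting path remains; maximum matching = 3.
König certificate: {L3, L4, R2} is a vertex cover of size 3 (every listed pair touches it), so no matching can be larger.

3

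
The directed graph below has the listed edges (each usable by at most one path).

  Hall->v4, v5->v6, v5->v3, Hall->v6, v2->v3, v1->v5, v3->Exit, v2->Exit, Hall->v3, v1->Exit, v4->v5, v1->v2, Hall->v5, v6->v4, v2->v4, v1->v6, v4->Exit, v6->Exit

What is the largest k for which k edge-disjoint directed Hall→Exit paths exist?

Assign every edge capacity 1; by Menger, the answer equals the max flow.
Path Hall→v3→Exit (+1); total 1.
Path Hall→v4→Exit (+1); total 2.
Path Hall→v6→Exit (+1); total 3.
No residual Hall→Exit path; max flow = 3.
Certifying cut of size 3: {v3→Exit, v4→Exit, v6→Exit}.

3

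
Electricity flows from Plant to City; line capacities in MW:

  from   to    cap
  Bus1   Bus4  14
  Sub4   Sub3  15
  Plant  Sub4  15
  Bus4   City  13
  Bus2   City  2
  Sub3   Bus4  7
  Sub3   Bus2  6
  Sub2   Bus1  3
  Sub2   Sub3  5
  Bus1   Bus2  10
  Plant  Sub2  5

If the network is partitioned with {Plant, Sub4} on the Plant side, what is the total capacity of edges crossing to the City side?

Edges leaving {Plant, Sub4}: Plant→Sub2 (5), Sub4→Sub3 (15).
Cut capacity = 5 + 15 = 20.

20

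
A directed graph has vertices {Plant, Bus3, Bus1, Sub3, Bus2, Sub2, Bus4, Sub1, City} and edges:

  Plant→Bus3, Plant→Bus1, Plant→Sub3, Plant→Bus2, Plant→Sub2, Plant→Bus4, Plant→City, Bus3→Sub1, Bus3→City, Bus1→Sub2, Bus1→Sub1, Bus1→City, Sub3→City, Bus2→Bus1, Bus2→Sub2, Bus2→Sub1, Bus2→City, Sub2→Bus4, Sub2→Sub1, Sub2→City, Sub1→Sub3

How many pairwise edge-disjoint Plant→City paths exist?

6

Assign every edge capacity 1; by Menger, the answer equals the max flow.
Path Plant→City (+1); total 1.
Path Plant→Bus3→City (+1); total 2.
Path Plant→Bus1→City (+1); total 3.
Path Plant→Sub3→City (+1); total 4.
Path Plant→Bus2→City (+1); total 5.
Path Plant→Sub2→City (+1); total 6.
No residual Plant→City path; max flow = 6.
Certifying cut of size 6: {Plant→Bus1, Plant→Bus2, Plant→Bus3, Plant→City, Plant→Sub2, Plant→Sub3}.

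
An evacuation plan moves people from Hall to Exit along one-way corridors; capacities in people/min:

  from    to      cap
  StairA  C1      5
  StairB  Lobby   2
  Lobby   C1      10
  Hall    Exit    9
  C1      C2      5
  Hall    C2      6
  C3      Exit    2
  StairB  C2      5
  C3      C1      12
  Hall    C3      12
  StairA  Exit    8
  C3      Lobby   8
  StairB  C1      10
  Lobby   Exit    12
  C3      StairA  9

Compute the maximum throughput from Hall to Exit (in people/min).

21

Augment Hall→Exit: bottleneck 9, flow now 9.
Augment Hall→C3→Exit: bottleneck 2, flow now 11.
Augment Hall→C3→StairA→Exit: bottleneck 8, flow now 19.
Augment Hall→C3→Lobby→Exit: bottleneck 2, flow now 21.
No augmenting path remains; maximum flow = 21.
In the residual graph, reachable from Hall: {Hall, C2}.
Min-cut edges: Hall→C3 (12), Hall→Exit (9); capacity 12 + 9 = 21.
This cut is saturated, so no flow can exceed 21.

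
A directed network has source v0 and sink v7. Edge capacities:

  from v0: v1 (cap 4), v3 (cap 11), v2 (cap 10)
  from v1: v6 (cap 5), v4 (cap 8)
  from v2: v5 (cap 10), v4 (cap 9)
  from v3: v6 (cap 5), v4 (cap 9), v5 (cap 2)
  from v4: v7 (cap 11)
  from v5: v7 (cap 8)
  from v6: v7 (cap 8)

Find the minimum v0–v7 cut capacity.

Augment v0→v1→v4→v7: bottleneck 4, flow now 4.
Augment v0→v2→v4→v7: bottleneck 7, flow now 11.
Augment v0→v2→v5→v7: bottleneck 3, flow now 14.
Augment v0→v3→v5→v7: bottleneck 2, flow now 16.
Augment v0→v3→v6→v7: bottleneck 5, flow now 21.
Augment v0→v3→v4→v1→v6→v7: bottleneck 3, flow now 24. (uses reverse residual edge)
Augment v0→v3→v4→v2→v5→v7: bottleneck 1, flow now 25. (uses reverse residual edge)
No augmenting path remains; maximum flow = 25.
By max-flow min-cut, the minimum cut capacity equals the max flow.
In the residual graph, reachable from v0: {v0}.
Min-cut edges: v0→v1 (4), v0→v2 (10), v0→v3 (11); capacity 4 + 10 + 11 = 25.

25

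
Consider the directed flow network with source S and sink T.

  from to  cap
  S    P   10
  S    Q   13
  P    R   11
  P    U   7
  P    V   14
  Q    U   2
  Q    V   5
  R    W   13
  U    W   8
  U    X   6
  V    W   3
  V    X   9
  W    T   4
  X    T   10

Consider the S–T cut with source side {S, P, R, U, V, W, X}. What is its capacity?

27

Edges leaving {S, P, R, U, V, W, X}: S→Q (13), W→T (4), X→T (10).
Cut capacity = 13 + 4 + 10 = 27.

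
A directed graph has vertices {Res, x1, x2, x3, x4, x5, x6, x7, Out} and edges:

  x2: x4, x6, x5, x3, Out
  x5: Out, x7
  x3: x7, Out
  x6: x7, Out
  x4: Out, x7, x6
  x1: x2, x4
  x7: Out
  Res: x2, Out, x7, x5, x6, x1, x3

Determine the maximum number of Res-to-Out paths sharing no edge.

7

Assign every edge capacity 1; by Menger, the answer equals the max flow.
Path Res→Out (+1); total 1.
Path Res→x2→Out (+1); total 2.
Path Res→x3→Out (+1); total 3.
Path Res→x5→Out (+1); total 4.
Path Res→x6→Out (+1); total 5.
Path Res→x7→Out (+1); total 6.
Path Res→x1→x4→Out (+1); total 7.
No residual Res→Out path; max flow = 7.
Certifying cut of size 7: {Res→Out, Res→x1, Res→x2, Res→x3, Res→x5, Res→x6, Res→x7}.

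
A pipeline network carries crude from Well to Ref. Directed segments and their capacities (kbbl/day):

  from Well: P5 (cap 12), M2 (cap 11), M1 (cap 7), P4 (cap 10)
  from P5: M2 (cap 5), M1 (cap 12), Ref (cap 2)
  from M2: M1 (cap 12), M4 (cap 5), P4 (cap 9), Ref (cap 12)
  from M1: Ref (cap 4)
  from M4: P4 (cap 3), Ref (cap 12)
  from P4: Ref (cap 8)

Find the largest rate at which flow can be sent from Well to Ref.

Augment Well→P5→Ref: bottleneck 2, flow now 2.
Augment Well→M2→Ref: bottleneck 11, flow now 13.
Augment Well→M1→Ref: bottleneck 4, flow now 17.
Augment Well→P4→Ref: bottleneck 8, flow now 25.
Augment Well→P5→M2→Ref: bottleneck 1, flow now 26.
Augment Well→P5→M2→M4→Ref: bottleneck 4, flow now 30.
No augmenting path remains; maximum flow = 30.
In the residual graph, reachable from Well: {Well, P5, M1, P4}.
Min-cut edges: Well→M2 (11), P5→M2 (5), P5→Ref (2), M1→Ref (4), P4→Ref (8); capacity 11 + 5 + 2 + 4 + 8 = 30.
This cut is saturated, so no flow can exceed 30.

30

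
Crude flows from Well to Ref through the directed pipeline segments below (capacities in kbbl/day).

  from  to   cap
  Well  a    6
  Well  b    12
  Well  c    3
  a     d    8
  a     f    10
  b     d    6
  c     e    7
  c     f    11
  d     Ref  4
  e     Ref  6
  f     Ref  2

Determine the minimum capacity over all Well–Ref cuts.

9

Augment Well→a→d→Ref: bottleneck 4, flow now 4.
Augment Well→a→f→Ref: bottleneck 2, flow now 6.
Augment Well→c→e→Ref: bottleneck 3, flow now 9.
No augmenting path remains; maximum flow = 9.
By max-flow min-cut, the minimum cut capacity equals the max flow.
In the residual graph, reachable from Well: {Well, a, b, d, f}.
Min-cut edges: Well→c (3), d→Ref (4), f→Ref (2); capacity 3 + 4 + 2 = 9.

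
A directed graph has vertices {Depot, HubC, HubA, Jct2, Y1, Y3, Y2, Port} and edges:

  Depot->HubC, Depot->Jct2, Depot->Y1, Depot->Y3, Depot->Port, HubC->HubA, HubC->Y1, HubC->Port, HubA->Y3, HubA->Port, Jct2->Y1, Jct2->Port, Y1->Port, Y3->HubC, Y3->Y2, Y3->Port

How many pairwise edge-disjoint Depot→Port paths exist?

Assign every edge capacity 1; by Menger, the answer equals the max flow.
Path Depot→Port (+1); total 1.
Path Depot→HubC→Port (+1); total 2.
Path Depot→Jct2→Port (+1); total 3.
Path Depot→Y1→Port (+1); total 4.
Path Depot→Y3→Port (+1); total 5.
No residual Depot→Port path; max flow = 5.
Certifying cut of size 5: {Depot→HubC, Depot→Jct2, Depot→Port, Depot→Y1, Depot→Y3}.

5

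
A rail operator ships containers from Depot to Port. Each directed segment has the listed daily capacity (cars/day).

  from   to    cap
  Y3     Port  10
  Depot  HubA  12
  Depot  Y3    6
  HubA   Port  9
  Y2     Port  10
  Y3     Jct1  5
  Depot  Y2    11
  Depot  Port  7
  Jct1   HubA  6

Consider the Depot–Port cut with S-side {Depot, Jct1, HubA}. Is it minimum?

Given cut capacity: 11 + 6 + 7 + 9 = 33.
Augment Depot→Port: bottleneck 7, flow now 7.
Augment Depot→Y2→Port: bottleneck 10, flow now 17.
Augment Depot→Y3→Port: bottleneck 6, flow now 23.
Augment Depot→HubA→Port: bottleneck 9, flow now 32.
No augmenting path remains; maximum flow = 32.
In the residual graph, reachable from Depot: {Depot, Y2, HubA}.
Min-cut edges: Depot→Y3 (6), Depot→Port (7), Y2→Port (10), HubA→Port (9); capacity 6 + 7 + 10 + 9 = 32.
Cut capacity 33 exceeds the max flow 32, so it is not minimum.

No — its capacity is 33, but the minimum cut has capacity 32.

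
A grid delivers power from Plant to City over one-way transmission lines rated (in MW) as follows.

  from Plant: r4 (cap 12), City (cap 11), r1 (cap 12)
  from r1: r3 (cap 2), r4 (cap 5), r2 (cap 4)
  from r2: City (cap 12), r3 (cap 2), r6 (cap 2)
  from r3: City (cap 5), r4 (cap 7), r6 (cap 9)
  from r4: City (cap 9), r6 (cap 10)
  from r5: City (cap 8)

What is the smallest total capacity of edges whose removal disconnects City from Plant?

Augment Plant→City: bottleneck 11, flow now 11.
Augment Plant→r4→City: bottleneck 9, flow now 20.
Augment Plant→r1→r2→City: bottleneck 4, flow now 24.
Augment Plant→r1→r3→City: bottleneck 2, flow now 26.
No augmenting path remains; maximum flow = 26.
By max-flow min-cut, the minimum cut capacity equals the max flow.
In the residual graph, reachable from Plant: {Plant, r1, r4, r6}.
Min-cut edges: Plant→City (11), r1→r2 (4), r1→r3 (2), r4→City (9); capacity 11 + 4 + 2 + 9 = 26.

26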